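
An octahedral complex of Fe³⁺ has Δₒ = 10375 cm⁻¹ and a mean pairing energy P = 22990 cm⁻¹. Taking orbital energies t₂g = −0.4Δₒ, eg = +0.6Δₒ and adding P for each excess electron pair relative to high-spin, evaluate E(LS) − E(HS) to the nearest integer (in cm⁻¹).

25230

Fe is in group 8, so Fe³⁺ is d⁵ (8 − 3 = 5).
In the high-spin limit (t₂g³ eg²) the orbital term is 0.0Δₒ = 0 cm⁻¹, with no excess pairing.
Low-spin: t₂g⁵ eg⁰, orbital CFSE = -2.0Δₒ = -20750 cm⁻¹; plus 2 excess pairs × P = +45980 cm⁻¹; total 25230 cm⁻¹.
E(LS) − E(HS) = 25230 − (0) = 25230 cm⁻¹.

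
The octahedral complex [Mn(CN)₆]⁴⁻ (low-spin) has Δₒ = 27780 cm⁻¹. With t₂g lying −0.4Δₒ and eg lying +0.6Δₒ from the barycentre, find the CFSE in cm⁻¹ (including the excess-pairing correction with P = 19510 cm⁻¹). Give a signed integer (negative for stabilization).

-16540

Each CN⁻ contributes -1; 6 × (-1) = -6. With overall charge -4, Mn is in the +2 oxidation state.
Mn sits in group 7; removing 2 electrons leaves Mn²⁺ with 7 − 2 = 5 d electrons.
Electron filling gives t₂g⁵ eg⁰.
CFSE(orbital) = 5×(-0.4Δₒ) + 0×(0.6Δₒ) = -2.0Δₒ; with Δₒ = 27780 cm⁻¹ that is -55560 cm⁻¹.
Relative to high-spin t₂g³ eg² (0 paired), the low-spin configuration has 2 additional pairs, contributing +2 × 19510 = +39020 cm⁻¹.
Overall CFSE = -55560 + 39020 = -16540 cm⁻¹.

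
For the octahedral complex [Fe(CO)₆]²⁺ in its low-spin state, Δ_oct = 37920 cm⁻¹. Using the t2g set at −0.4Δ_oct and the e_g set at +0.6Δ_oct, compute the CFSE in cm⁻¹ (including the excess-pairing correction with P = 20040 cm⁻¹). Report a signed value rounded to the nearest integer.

-50928

CO is neutral, so the +2 overall charge sits on Fe: oxidation state +2.
Fe is in group 8, so Fe²⁺ is d⁶ (8 − 2 = 6).
The d⁶ electrons fill as t2g^6 e_g^0.
Orbital CFSE = 6(-0.4) + 0(0.6) = -2.4Δ_oct = -2.4 × 37920 = -91008 cm⁻¹.
Relative to high-spin t2g^4 e_g^2 (1 paired), the low-spin configuration has 2 additional pairs, contributing +2 × 20040 = +40080 cm⁻¹.
Overall CFSE = -91008 + 40080 = -50928 cm⁻¹.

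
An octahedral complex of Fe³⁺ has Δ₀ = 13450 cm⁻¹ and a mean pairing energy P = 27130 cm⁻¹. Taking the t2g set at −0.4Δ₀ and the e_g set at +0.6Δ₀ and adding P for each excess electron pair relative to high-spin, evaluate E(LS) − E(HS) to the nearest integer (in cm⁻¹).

27360

Fe sits in group 8; removing 3 electrons leaves Fe³⁺ with 8 − 3 = 5 d electrons.
High-spin d⁵ fills as t2g^3 e_g^2 with CFSE 3(−0.4) + 2(+0.6) = 0.0Δ₀ = 0 cm⁻¹.
Low-spin t2g^5 e_g^0 gives -2.0Δ₀ = -26900 cm⁻¹, but forming 2 extra pairs costs 2P = 54260 cm⁻¹, so E(LS) = -26900 + 54260 = 27360 cm⁻¹.
Thus E(LS) − E(HS) = 27360 cm⁻¹.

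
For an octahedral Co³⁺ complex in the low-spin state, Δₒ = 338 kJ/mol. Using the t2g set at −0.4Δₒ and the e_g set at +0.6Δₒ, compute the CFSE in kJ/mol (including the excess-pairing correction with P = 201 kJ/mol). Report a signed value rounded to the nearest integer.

-409

Co sits in group 9; removing 3 electrons leaves Co³⁺ with 9 − 3 = 6 d electrons.
Configuration: t2g^6 e_g^0.
Orbital CFSE = 6(-0.4) + 0(0.6) = -2.4Δₒ = -2.4 × 338 = -811 kJ/mol.
Pairing penalty: 3 pairs vs 1 in the high-spin reference → 2 extra × P = 402 kJ/mol.
Combining: -811 + 402 = -409 kJ/mol.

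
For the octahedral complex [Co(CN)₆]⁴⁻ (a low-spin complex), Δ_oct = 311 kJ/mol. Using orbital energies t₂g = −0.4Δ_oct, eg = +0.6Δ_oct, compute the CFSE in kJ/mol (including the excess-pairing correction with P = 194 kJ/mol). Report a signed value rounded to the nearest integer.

Each CN⁻ contributes -1; 6 × (-1) = -6. With overall charge -4, Co is in the +2 oxidation state.
Co sits in group 9; removing 2 electrons leaves Co²⁺ with 9 − 2 = 7 d electrons.
Configuration: t₂g⁶ eg¹.
CFSE(orbital) = 6×(-0.4Δ_oct) + 1×(0.6Δ_oct) = -1.8Δ_oct; with Δ_oct = 311 kJ/mol that is -560 kJ/mol.
Relative to high-spin t₂g⁵ eg² (2 paired), the low-spin configuration has 1 additional pair, contributing +1 × 194 = +194 kJ/mol.
Net CFSE = -560 + 194 = -366 kJ/mol.

-366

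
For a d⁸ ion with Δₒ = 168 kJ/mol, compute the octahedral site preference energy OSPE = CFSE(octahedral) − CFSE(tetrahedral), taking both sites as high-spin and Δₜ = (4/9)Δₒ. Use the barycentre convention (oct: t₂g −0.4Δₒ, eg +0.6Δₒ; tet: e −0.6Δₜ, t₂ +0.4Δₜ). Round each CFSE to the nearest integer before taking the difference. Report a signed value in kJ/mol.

In an octahedral site d⁸ (HS) is t₂g⁶ eg², giving CFSE(oct) = -1.2Δₒ = -202 kJ/mol.
Tetrahedral e⁴ t₂⁴ gives -0.8Δₜ = -0.8 × (4/9) × 168 = -60 kJ/mol.
OSPE = CFSE(oct) − CFSE(tet) = -202 − (-60) = -142 kJ/mol.

-142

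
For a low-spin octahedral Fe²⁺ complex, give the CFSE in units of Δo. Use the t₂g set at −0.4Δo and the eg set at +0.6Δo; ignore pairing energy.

Group 8 minus oxidation state +2 gives a d⁶ configuration for Fe²⁺.
Configuration: t₂g⁶ eg⁰.
CFSE = 6(-0.4Δo) + 0(0.6Δo) = -2.4Δo + 0.0Δo = -2.4Δo.

-2.4 Δo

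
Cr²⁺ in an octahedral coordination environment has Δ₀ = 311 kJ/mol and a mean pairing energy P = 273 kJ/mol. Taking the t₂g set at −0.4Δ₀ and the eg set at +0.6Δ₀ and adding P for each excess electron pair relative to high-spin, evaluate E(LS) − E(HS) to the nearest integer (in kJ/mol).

Cr²⁺: group 6, so d-count = 6 − 2 = 4.
High-spin d⁴ fills as t₂g³ eg¹ with CFSE 3(−0.4) + 1(+0.6) = -0.6Δ₀ = -187 kJ/mol.
Low-spin: t₂g⁴ eg⁰, orbital CFSE = -1.6Δ₀ = -498 kJ/mol; plus 1 excess pair × P = +273 kJ/mol; total -225 kJ/mol.
The difference is -225 − (-187) = -38 kJ/mol, so low-spin lies lower.

-38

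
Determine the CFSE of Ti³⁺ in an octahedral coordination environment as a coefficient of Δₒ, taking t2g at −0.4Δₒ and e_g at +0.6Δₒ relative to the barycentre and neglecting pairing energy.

-0.4 Δₒ

Ti sits in group 4; removing 3 electrons leaves Ti³⁺ with 4 − 3 = 1 d electrons.
Configuration: t2g^1 e_g^0.
CFSE = 1(-0.4Δₒ) + 0(0.6Δₒ) = -0.4Δₒ + 0.0Δₒ = -0.4Δₒ.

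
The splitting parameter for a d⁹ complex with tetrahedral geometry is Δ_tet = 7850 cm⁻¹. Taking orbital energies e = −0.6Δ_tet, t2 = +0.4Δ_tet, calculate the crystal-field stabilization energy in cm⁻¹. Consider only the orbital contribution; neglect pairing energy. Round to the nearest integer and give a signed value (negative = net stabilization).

Tetrahedral splitting is small, so the complex is high-spin.
Electron filling gives e^4 t2^5.
The orbital stabilization is -0.4Δ_tet = -0.4 × 7850 = -3140 cm⁻¹.

-3140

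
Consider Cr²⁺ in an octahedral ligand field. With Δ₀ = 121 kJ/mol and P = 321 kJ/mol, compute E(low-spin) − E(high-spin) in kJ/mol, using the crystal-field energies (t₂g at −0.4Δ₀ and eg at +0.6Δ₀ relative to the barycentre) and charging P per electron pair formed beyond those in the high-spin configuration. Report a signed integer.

Cr²⁺: group 6, so d-count = 6 − 2 = 4.
High-spin: t₂g³ eg¹, CFSE = -0.6Δ₀ = -73 kJ/mol.
Low-spin: t₂g⁴ eg⁰, orbital CFSE = -1.6Δ₀ = -194 kJ/mol; plus 1 excess pair × P = +321 kJ/mol; total 127 kJ/mol.
E(LS) − E(HS) = 127 − (-73) = 200 kJ/mol.

200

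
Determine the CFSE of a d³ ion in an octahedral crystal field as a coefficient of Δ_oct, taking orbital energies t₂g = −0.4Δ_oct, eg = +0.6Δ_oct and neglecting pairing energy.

Configuration: t₂g³ eg⁰.
CFSE = 3(-0.4Δ_oct) + 0(0.6Δ_oct) = -1.2Δ_oct + 0.0Δ_oct = -1.2Δ_oct.

-1.2 Δ_oct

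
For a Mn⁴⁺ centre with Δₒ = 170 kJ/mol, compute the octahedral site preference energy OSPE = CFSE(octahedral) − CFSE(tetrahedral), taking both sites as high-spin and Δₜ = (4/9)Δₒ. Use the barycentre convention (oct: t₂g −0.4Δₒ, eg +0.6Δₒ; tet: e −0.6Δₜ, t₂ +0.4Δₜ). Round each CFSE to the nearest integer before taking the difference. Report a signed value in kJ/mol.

Mn is in group 7, so Mn⁴⁺ is d³ (7 − 4 = 3).
Octahedral high-spin t₂g³ eg⁰: CFSE = -1.2 × 170 = -204 kJ/mol.
Tetrahedral e² t₂¹ gives -0.8Δₜ = -0.8 × (4/9) × 170 = -60 kJ/mol.
OSPE = -204 − (-60) = -144 kJ/mol.

-144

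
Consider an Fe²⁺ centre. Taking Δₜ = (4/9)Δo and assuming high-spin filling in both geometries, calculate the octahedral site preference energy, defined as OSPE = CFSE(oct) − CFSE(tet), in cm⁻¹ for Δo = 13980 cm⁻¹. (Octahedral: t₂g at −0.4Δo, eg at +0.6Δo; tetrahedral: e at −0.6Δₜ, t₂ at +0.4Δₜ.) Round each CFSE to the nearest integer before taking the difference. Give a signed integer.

-1864

Fe is in group 8, so Fe²⁺ is d⁶ (8 − 2 = 6).
Octahedral (high-spin): t₂g⁴ eg², CFSE = 4(−0.4) + 2(+0.6) = -0.4Δo = -0.4 × 13980 = -5592 cm⁻¹.
In a tetrahedral site the filling is e³ t₂³: CFSE(tet) = -0.6Δₜ = -0.6 × (4/9)(13980) = -3728 cm⁻¹.
OSPE = -5592 − (-3728) = -1864 cm⁻¹.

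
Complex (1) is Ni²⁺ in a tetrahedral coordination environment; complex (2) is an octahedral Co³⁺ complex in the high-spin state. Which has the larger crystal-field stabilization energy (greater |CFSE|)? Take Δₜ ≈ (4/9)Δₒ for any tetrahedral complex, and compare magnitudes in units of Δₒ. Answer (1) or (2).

(2)

(1): Ni sits in group 10; removing 2 electrons leaves Ni²⁺ with 10 − 2 = 8 d electrons; With tetrahedral geometry the complex is necessarily high-spin; e⁴ t₂⁴, CFSE = -0.8Δₜ ≈ -0.36Δₒ.
(2): Co sits in group 9; removing 3 electrons leaves Co³⁺ with 9 − 3 = 6 d electrons; t2g^4 e_g^2, CFSE = -0.4Δₒ.
So (2) has the larger |CFSE|.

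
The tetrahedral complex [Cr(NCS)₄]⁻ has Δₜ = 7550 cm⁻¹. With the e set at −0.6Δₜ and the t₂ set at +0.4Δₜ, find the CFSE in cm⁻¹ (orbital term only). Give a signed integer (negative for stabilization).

Each NCS⁻ contributes -1; 4 × (-1) = -4. With overall charge -1, Cr is in the +3 oxidation state.
Group 6 minus oxidation state +3 gives a d³ configuration for Cr³⁺.
With tetrahedral geometry the complex is necessarily high-spin.
The d³ electrons fill as e² t₂¹.
Orbital CFSE = 2(-0.6) + 1(0.4) = -0.8Δₜ = -0.8 × 7550 = -6040 cm⁻¹.

-6040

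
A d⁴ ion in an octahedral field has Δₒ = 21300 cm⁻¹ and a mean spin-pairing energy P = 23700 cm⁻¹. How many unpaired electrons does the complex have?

4

Here Δₒ < P (21300 < 23700), so the high-spin state is favoured.
Filling d⁴ accordingly: t₂g³ eg¹.
Unpaired electrons: 4.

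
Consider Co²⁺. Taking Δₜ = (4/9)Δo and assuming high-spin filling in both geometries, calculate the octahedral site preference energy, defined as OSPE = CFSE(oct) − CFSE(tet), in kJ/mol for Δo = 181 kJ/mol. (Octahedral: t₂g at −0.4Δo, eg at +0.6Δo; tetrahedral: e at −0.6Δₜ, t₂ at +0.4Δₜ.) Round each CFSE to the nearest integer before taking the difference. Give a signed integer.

-48

Group 9 minus oxidation state +2 gives a d⁷ configuration for Co²⁺.
In an octahedral site d⁷ (HS) is t2g^5 e_g^2, giving CFSE(oct) = -0.8Δo = -145 kJ/mol.
Tetrahedral: e^4 t2^3, CFSE = 4(−0.6) + 3(+0.4) = -1.2Δₜ = -1.2 × (4/9) × 181 = -97 kJ/mol.
OSPE = CFSE(oct) − CFSE(tet) = -145 − (-97) = -48 kJ/mol.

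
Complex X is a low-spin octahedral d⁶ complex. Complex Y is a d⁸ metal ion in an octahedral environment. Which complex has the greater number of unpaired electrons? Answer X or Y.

Y

X: t2g^6 e_g^0 → 0 unpaired.
Y: t2g^6 e_g^2 → 2 unpaired.
So Y has more unpaired electrons.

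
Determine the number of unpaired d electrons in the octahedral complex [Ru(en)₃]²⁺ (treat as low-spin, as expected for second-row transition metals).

en is neutral, so the +2 overall charge sits on Ru: oxidation state +2.
Ru is in group 8, so Ru²⁺ is d⁶ (8 − 2 = 6).
Configuration: t₂g⁶ eg⁰, giving 0 unpaired electrons.

0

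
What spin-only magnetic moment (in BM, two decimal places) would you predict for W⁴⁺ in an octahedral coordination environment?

2.83 BM

W sits in group 6; removing 4 electrons leaves W⁴⁺ with 6 − 4 = 2 d electrons.
For octahedral d² the high- and low-spin configurations coincide.
Configuration: t₂g² eg⁰ → 2 unpaired electrons.
μ(spin-only) = √[2(2+2)] = √8 ≈ 2.83 BM.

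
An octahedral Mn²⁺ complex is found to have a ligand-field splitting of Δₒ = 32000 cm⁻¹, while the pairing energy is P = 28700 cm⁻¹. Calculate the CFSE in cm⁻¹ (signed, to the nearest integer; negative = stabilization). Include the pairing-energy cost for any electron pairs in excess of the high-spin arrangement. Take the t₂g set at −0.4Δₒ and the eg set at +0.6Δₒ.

-6600

Group 7 minus oxidation state +2 gives a d⁵ configuration for Mn²⁺.
Since Δₒ = 32000 cm⁻¹ > P = 28700 cm⁻¹, the complex adopts the low-spin configuration.
Configuration: t₂g⁵ eg⁰.
Orbital CFSE = -2.0Δₒ = -2.0 × 32000 = -64000 cm⁻¹.
Excess pairs vs high-spin: 2 − 0 = 2; pairing cost = +57400 cm⁻¹.
Net CFSE = -64000 + 57400 = -6600 cm⁻¹.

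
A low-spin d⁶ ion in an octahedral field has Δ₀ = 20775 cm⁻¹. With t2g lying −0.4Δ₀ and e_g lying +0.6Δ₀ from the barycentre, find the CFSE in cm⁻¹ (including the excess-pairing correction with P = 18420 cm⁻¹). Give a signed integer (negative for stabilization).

The d⁶ electrons fill as t2g^6 e_g^0.
CFSE(orbital) = 6×(-0.4Δ₀) + 0×(0.6Δ₀) = -2.4Δ₀; with Δ₀ = 20775 cm⁻¹ that is -49860 cm⁻¹.
Relative to high-spin t2g^4 e_g^2 (1 paired), the low-spin configuration has 2 additional pairs, contributing +2 × 18420 = +36840 cm⁻¹.
Net CFSE = -49860 + 36840 = -13020 cm⁻¹.

-13020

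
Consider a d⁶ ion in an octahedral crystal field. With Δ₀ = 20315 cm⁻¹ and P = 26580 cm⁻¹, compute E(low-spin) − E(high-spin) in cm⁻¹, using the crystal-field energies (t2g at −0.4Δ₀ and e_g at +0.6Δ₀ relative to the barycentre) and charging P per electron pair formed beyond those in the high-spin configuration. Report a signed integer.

High-spin: t2g^4 e_g^2, CFSE = -0.4Δ₀ = -8126 cm⁻¹.
For low-spin the configuration is t2g^6 e_g^0: orbital energy -2.4 × 20315 = -48756 cm⁻¹, and 2 additional pairs relative to high-spin add 53160 cm⁻¹, giving 4404 cm⁻¹.
The difference is 4404 − (-8126) = 12530 cm⁻¹, so high-spin lies lower.

12530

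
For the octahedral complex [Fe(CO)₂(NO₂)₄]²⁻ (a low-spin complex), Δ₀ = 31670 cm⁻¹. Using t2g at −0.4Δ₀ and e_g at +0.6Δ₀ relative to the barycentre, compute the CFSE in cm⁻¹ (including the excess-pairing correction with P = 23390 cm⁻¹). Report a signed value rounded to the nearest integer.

-29228

Ligand charges: 2×(+0) from CO and 4×(-1) from NO₂⁻ sum to -4; with overall charge -2, Fe is +2.
Fe is in group 8, so Fe²⁺ is d⁶ (8 − 2 = 6).
Electron filling gives t2g^6 e_g^0.
Orbital CFSE = 6(-0.4) + 0(0.6) = -2.4Δ₀ = -2.4 × 31670 = -76008 cm⁻¹.
Relative to high-spin t2g^4 e_g^2 (1 paired), the low-spin configuration has 2 additional pairs, contributing +2 × 23390 = +46780 cm⁻¹.
Net CFSE = -76008 + 46780 = -29228 cm⁻¹.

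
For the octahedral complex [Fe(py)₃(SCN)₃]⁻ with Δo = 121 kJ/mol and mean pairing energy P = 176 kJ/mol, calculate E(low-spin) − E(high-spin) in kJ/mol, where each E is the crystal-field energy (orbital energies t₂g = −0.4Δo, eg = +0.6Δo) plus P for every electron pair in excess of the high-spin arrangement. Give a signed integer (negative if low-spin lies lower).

Ligand charges: 3×(+0) from py and 3×(-1) from SCN⁻ sum to -3; with overall charge -1, Fe is +2.
Fe sits in group 8; removing 2 electrons leaves Fe²⁺ with 8 − 2 = 6 d electrons.
High-spin d⁶ fills as t₂g⁴ eg² with CFSE 4(−0.4) + 2(+0.6) = -0.4Δo = -48 kJ/mol.
Low-spin t₂g⁶ eg⁰ gives -2.4Δo = -290 kJ/mol, but forming 2 extra pairs costs 2P = 352 kJ/mol, so E(LS) = -290 + 352 = 62 kJ/mol.
Thus E(LS) − E(HS) = 110 kJ/mol.

110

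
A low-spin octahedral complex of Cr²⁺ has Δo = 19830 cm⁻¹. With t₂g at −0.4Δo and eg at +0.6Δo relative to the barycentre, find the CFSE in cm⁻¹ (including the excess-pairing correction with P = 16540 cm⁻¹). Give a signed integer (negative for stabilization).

Cr is in group 6, so Cr²⁺ is d⁴ (6 − 2 = 4).
Configuration: t₂g⁴ eg⁰.
The orbital stabilization is -1.6Δo = -1.6 × 19830 = -31728 cm⁻¹.
Pairing penalty: 1 pair vs 0 in the high-spin reference → 1 extra × P = 16540 cm⁻¹.
Overall CFSE = -31728 + 16540 = -15188 cm⁻¹.

-15188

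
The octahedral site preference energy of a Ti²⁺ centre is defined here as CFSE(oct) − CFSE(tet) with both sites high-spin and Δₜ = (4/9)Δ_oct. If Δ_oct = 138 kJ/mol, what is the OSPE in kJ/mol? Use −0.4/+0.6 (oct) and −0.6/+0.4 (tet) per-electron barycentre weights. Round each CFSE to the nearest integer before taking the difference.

Group 4 minus oxidation state +2 gives a d² configuration for Ti²⁺.
Octahedral (high-spin): t2g^2 e_g^0, CFSE = 2(−0.4) + 0(+0.6) = -0.8Δ_oct = -0.8 × 138 = -110 kJ/mol.
Tetrahedral: e^2 t2^0, CFSE = 2(−0.6) + 0(+0.4) = -1.2Δₜ = -1.2 × (4/9) × 138 = -74 kJ/mol.
Subtracting, OSPE = -110 − (-74) = -36 kJ/mol.

-36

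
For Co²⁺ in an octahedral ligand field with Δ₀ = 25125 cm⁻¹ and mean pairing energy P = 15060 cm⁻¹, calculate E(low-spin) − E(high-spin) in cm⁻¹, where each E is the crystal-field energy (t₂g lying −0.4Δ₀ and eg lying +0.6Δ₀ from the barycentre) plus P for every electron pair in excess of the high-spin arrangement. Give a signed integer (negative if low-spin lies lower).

Co is in group 9, so Co²⁺ is d⁷ (9 − 2 = 7).
High-spin: t₂g⁵ eg², CFSE = -0.8Δ₀ = -20100 cm⁻¹.
For low-spin the configuration is t₂g⁶ eg¹: orbital energy -1.8 × 25125 = -45225 cm⁻¹, and 1 additional pair relative to high-spin adds 15060 cm⁻¹, giving -30165 cm⁻¹.
Thus E(LS) − E(HS) = -10065 cm⁻¹.

-10065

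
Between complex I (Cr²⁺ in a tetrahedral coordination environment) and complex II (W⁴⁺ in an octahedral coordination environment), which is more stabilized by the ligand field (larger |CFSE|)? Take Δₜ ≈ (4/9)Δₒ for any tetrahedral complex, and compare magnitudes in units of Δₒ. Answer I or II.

I: Cr sits in group 6; removing 2 electrons leaves Cr²⁺ with 6 − 2 = 4 d electrons; With tetrahedral geometry the complex is necessarily high-spin; e² t₂², CFSE = -0.4Δₜ ≈ -0.18Δₒ.
II: W⁴⁺: group 6, so d-count = 6 − 4 = 2; t₂g² eg⁰, CFSE = -0.8Δₒ.
So II has the larger |CFSE|.

II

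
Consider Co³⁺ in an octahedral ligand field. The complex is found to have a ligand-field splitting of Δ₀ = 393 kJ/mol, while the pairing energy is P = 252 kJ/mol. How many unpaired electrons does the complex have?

0

Co sits in group 9; removing 3 electrons leaves Co³⁺ with 9 − 3 = 6 d electrons.
With Δ₀ > P the complex is low-spin.
That gives t₂g⁶ eg⁰.
Unpaired electrons: 0.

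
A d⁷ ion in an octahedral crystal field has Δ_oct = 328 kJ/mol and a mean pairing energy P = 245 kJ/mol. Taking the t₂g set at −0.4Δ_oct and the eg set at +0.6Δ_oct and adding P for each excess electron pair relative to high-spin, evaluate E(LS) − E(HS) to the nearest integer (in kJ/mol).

High-spin d⁷ fills as t₂g⁵ eg² with CFSE 5(−0.4) + 2(+0.6) = -0.8Δ_oct = -262 kJ/mol.
Low-spin: t₂g⁶ eg¹, orbital CFSE = -1.8Δ_oct = -590 kJ/mol; plus 1 excess pair × P = +245 kJ/mol; total -345 kJ/mol.
The difference is -345 − (-262) = -83 kJ/mol, so low-spin lies lower.

-83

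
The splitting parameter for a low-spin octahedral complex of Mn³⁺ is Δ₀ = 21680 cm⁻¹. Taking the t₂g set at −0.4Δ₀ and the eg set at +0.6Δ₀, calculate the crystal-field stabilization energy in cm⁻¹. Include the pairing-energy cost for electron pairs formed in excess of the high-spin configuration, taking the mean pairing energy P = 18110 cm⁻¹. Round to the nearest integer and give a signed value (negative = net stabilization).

Mn is in group 7, so Mn³⁺ is d⁴ (7 − 3 = 4).
Configuration: t₂g⁴ eg⁰.
CFSE(orbital) = 4×(-0.4Δ₀) + 0×(0.6Δ₀) = -1.6Δ₀; with Δ₀ = 21680 cm⁻¹ that is -34688 cm⁻¹.
Relative to high-spin t₂g³ eg¹ (0 paired), the low-spin configuration has 1 additional pair, contributing +1 × 18110 = +18110 cm⁻¹.
Overall CFSE = -34688 + 18110 = -16578 cm⁻¹.

-16578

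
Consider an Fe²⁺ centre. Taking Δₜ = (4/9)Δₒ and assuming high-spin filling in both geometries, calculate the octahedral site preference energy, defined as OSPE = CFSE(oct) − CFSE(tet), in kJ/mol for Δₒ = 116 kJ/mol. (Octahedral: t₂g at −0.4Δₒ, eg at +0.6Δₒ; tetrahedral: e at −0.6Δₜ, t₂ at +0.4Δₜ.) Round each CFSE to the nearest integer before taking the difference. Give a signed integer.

-15

Fe is in group 8, so Fe²⁺ is d⁶ (8 − 2 = 6).
Octahedral (high-spin): t2g^4 e_g^2, CFSE = 4(−0.4) + 2(+0.6) = -0.4Δₒ = -0.4 × 116 = -46 kJ/mol.
In a tetrahedral site the filling is e^3 t2^3: CFSE(tet) = -0.6Δₜ = -0.6 × (4/9)(116) = -31 kJ/mol.
OSPE = -46 − (-31) = -15 kJ/mol.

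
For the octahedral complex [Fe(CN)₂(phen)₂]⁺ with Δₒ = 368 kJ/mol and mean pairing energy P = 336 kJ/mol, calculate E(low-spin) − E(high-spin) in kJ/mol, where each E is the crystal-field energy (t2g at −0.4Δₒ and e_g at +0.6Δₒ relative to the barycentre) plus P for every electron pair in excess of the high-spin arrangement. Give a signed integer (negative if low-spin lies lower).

Ligand charges: 2×(-1) from CN⁻ and 2×(+0) from phen sum to -2; with overall charge +1, Fe is +3.
Fe is in group 8, so Fe³⁺ is d⁵ (8 − 3 = 5).
High-spin d⁵ fills as t2g^3 e_g^2 with CFSE 3(−0.4) + 2(+0.6) = 0.0Δₒ = 0 kJ/mol.
Low-spin: t2g^5 e_g^0, orbital CFSE = -2.0Δₒ = -736 kJ/mol; plus 2 excess pairs × P = +672 kJ/mol; total -64 kJ/mol.
E(LS) − E(HS) = -64 − (0) = -64 kJ/mol.

-64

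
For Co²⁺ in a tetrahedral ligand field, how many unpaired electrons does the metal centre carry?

3

Co sits in group 9; removing 2 electrons leaves Co²⁺ with 9 − 2 = 7 d electrons.
Tetrahedral fields are weak (Δₜ ≈ 4/9 Δₒ), so electrons fill high-spin.
Configuration: e⁴ t₂³, giving 3 unpaired electrons.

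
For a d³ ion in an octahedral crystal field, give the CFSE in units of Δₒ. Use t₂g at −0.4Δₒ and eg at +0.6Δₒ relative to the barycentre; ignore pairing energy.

-1.2 Δₒ

Configuration: t₂g³ eg⁰.
CFSE = 3(-0.4Δₒ) + 0(0.6Δₒ) = -1.2Δₒ + 0.0Δₒ = -1.2Δₒ.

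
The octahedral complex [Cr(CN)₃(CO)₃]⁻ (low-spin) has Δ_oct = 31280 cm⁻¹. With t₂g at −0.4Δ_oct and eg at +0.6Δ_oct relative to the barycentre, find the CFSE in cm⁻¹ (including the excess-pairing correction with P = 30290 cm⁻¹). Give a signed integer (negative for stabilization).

-19758

Ligand charges: 3×(-1) from CN⁻ and 3×(+0) from CO sum to -3; with overall charge -1, Cr is +2.
Cr sits in group 6; removing 2 electrons leaves Cr²⁺ with 6 − 2 = 4 d electrons.
The d⁴ electrons fill as t₂g⁴ eg⁰.
CFSE(orbital) = 4×(-0.4Δ_oct) + 0×(0.6Δ_oct) = -1.6Δ_oct; with Δ_oct = 31280 cm⁻¹ that is -50048 cm⁻¹.
Relative to high-spin t₂g³ eg¹ (0 paired), the low-spin configuration has 1 additional pair, contributing +1 × 30290 = +30290 cm⁻¹.
Combining: -50048 + 30290 = -19758 cm⁻¹.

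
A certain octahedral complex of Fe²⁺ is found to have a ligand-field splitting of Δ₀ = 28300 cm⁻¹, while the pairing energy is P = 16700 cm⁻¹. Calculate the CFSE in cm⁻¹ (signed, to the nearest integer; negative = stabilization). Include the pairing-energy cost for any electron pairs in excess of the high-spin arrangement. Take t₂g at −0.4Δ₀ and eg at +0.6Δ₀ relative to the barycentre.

Fe is in group 8, so Fe²⁺ is d⁶ (8 − 2 = 6).
Δ₀ > P, so pairing is preferred: the ground state is low-spin.
That gives t₂g⁶ eg⁰.
Orbital CFSE = -2.4Δ₀ = -2.4 × 28300 = -67920 cm⁻¹.
Excess pairs vs high-spin: 3 − 1 = 2; pairing cost = +33400 cm⁻¹.
Net CFSE = -67920 + 33400 = -34520 cm⁻¹.

-34520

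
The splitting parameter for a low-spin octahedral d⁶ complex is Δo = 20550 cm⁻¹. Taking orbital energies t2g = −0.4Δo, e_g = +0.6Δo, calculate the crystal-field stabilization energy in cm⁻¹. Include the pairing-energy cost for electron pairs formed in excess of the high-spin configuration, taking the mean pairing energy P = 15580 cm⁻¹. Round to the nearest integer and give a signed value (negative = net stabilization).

Electron filling gives t2g^6 e_g^0.
CFSE(orbital) = 6×(-0.4Δo) + 0×(0.6Δo) = -2.4Δo; with Δo = 20550 cm⁻¹ that is -49320 cm⁻¹.
Pairing penalty: 3 pairs vs 1 in the high-spin reference → 2 extra × P = 31160 cm⁻¹.
Overall CFSE = -49320 + 31160 = -18160 cm⁻¹.

-18160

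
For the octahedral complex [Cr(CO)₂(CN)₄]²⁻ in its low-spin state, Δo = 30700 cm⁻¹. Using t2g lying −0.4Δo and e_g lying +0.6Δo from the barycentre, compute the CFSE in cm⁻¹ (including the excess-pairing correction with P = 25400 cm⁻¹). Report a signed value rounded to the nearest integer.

-23720

Ligand charges: 2×(+0) from CO and 4×(-1) from CN⁻ sum to -4; with overall charge -2, Cr is +2.
Cr²⁺: group 6, so d-count = 6 − 2 = 4.
Configuration: t2g^4 e_g^0.
The orbital stabilization is -1.6Δo = -1.6 × 30700 = -49120 cm⁻¹.
Relative to high-spin t2g^3 e_g^1 (0 paired), the low-spin configuration has 1 additional pair, contributing +1 × 25400 = +25400 cm⁻¹.
Combining: -49120 + 25400 = -23720 cm⁻¹.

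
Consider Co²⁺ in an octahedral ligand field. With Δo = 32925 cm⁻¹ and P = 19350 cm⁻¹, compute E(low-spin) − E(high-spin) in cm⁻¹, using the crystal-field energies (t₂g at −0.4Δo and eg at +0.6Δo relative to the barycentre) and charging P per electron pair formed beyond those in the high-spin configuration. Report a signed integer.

Co²⁺: group 9, so d-count = 9 − 2 = 7.
High-spin d⁷ fills as t₂g⁵ eg² with CFSE 5(−0.4) + 2(+0.6) = -0.8Δo = -26340 cm⁻¹.
Low-spin t₂g⁶ eg¹ gives -1.8Δo = -59265 cm⁻¹, but forming 1 extra pair costs 1P = 19350 cm⁻¹, so E(LS) = -59265 + 19350 = -39915 cm⁻¹.
E(LS) − E(HS) = -39915 − (-26340) = -13575 cm⁻¹.

-13575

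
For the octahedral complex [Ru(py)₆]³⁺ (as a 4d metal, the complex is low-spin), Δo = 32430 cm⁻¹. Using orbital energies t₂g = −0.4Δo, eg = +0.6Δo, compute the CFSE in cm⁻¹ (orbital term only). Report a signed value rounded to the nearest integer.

py is neutral, so the +3 overall charge sits on Ru: oxidation state +3.
Ru³⁺: group 8, so d-count = 8 − 3 = 5.
Configuration: t₂g⁵ eg⁰.
CFSE(orbital) = 5×(-0.4Δo) + 0×(0.6Δo) = -2.0Δo; with Δo = 32430 cm⁻¹ that is -64860 cm⁻¹.

-64860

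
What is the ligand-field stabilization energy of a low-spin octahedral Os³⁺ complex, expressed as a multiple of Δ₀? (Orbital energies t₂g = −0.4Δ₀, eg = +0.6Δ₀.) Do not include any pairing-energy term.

-2.0 Δ₀

Os³⁺: group 8, so d-count = 8 − 3 = 5.
Configuration: t₂g⁵ eg⁰.
CFSE = 5(-0.4Δ₀) + 0(0.6Δ₀) = -2.0Δ₀ + 0.0Δ₀ = -2.0Δ₀.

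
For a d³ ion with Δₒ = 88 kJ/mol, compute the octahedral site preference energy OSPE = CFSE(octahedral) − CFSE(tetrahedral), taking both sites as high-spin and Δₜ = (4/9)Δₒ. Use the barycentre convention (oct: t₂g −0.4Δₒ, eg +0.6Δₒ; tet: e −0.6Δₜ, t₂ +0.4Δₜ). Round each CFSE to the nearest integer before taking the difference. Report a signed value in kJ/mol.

-75

In an octahedral site d³ (HS) is t2g^3 e_g^0, giving CFSE(oct) = -1.2Δₒ = -106 kJ/mol.
Tetrahedral e^2 t2^1 gives -0.8Δₜ = -0.8 × (4/9) × 88 = -31 kJ/mol.
OSPE = -106 − (-31) = -75 kJ/mol.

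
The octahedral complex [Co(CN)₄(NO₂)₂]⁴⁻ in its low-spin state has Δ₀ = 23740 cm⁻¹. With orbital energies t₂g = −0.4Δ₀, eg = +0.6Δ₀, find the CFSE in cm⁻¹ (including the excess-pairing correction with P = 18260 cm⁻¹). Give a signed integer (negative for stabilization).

Ligand charges: 4×(-1) from CN⁻ and 2×(-1) from NO₂⁻ sum to -6; with overall charge -4, Co is +2.
Co²⁺: group 9, so d-count = 9 − 2 = 7.
Configuration: t₂g⁶ eg¹.
The orbital stabilization is -1.8Δ₀ = -1.8 × 23740 = -42732 cm⁻¹.
High-spin d⁷ would be t₂g⁵ eg² with 2 pairs; low-spin has 3, so 1 excess pair costs +1P = +18260 cm⁻¹.
Net CFSE = -42732 + 18260 = -24472 cm⁻¹.

-24472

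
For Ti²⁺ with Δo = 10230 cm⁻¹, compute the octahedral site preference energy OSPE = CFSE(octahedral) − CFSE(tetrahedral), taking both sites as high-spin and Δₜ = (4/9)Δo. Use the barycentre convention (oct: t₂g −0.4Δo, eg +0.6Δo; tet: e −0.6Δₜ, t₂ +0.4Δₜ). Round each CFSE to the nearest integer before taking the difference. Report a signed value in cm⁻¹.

Ti is in group 4, so Ti²⁺ is d² (4 − 2 = 2).
Octahedral (high-spin): t2g^2 e_g^0, CFSE = 2(−0.4) + 0(+0.6) = -0.8Δo = -0.8 × 10230 = -8184 cm⁻¹.
Tetrahedral e^2 t2^0 gives -1.2Δₜ = -1.2 × (4/9) × 10230 = -5456 cm⁻¹.
OSPE = -8184 − (-5456) = -2728 cm⁻¹.

-2728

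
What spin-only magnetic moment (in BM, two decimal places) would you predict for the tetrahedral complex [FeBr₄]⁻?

Each Br⁻ contributes -1; 4 × (-1) = -4. With overall charge -1, Fe is in the +3 oxidation state.
Group 8 minus oxidation state +3 gives a d⁵ configuration for Fe³⁺.
With tetrahedral geometry the complex is necessarily high-spin.
Configuration: e² t₂³ → 5 unpaired electrons.
μ(spin-only) = √[5(5+2)] = √35 ≈ 5.92 BM.

5.92 BM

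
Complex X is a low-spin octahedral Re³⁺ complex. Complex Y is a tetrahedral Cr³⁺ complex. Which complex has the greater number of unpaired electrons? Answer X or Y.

X: Group 7 minus oxidation state +3 gives a d⁴ configuration for Re³⁺; t₂g⁴ eg⁰ → 2 unpaired.
Y: Cr is in group 6, so Cr³⁺ is d³ (6 − 3 = 3); Tetrahedral fields are weak (Δₜ ≈ 4/9 Δₒ), so electrons fill high-spin; e² t₂¹ → 3 unpaired.
So Y has more unpaired electrons.

Y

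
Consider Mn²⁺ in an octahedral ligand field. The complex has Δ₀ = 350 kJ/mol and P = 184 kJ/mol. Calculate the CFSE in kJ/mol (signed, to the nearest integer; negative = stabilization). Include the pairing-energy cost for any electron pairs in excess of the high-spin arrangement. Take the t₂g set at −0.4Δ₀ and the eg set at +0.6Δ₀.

Mn²⁺: group 7, so d-count = 7 − 2 = 5.
Here Δ₀ > P (350 > 184), so the low-spin state is favoured.
Configuration: t₂g⁵ eg⁰.
Orbital CFSE = -2.0Δ₀ = -2.0 × 350 = -700 kJ/mol.
Excess pairs vs high-spin: 2 − 0 = 2; pairing cost = +368 kJ/mol.
Net CFSE = -700 + 368 = -332 kJ/mol.

-332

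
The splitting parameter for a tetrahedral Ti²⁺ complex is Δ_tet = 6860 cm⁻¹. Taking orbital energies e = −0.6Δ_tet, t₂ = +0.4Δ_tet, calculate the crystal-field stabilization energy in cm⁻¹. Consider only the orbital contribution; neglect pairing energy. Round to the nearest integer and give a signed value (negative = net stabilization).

-8232

Ti is in group 4, so Ti²⁺ is d² (4 − 2 = 2).
Tetrahedral splitting is small, so the complex is high-spin.
Configuration: e² t₂⁰.
CFSE(orbital) = 2×(-0.6Δ_tet) + 0×(0.4Δ_tet) = -1.2Δ_tet; with Δ_tet = 6860 cm⁻¹ that is -8232 cm⁻¹.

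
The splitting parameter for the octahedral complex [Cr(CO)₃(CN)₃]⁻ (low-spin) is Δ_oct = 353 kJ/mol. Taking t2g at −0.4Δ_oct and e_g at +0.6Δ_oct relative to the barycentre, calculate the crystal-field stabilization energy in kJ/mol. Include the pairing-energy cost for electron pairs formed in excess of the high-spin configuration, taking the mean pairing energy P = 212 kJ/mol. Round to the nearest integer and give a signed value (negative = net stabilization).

Ligand charges: 3×(+0) from CO and 3×(-1) from CN⁻ sum to -3; with overall charge -1, Cr is +2.
Group 6 minus oxidation state +2 gives a d⁴ configuration for Cr²⁺.
The d⁴ electrons fill as t2g^4 e_g^0.
CFSE(orbital) = 4×(-0.4Δ_oct) + 0×(0.6Δ_oct) = -1.6Δ_oct; with Δ_oct = 353 kJ/mol that is -565 kJ/mol.
High-spin d⁴ would be t2g^3 e_g^1 with 0 pairs; low-spin has 1, so 1 excess pair costs +1P = +212 kJ/mol.
Overall CFSE = -565 + 212 = -353 kJ/mol.

-353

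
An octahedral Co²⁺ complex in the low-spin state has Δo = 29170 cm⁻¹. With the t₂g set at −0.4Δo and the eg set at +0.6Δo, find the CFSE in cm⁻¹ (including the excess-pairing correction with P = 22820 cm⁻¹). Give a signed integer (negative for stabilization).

Co²⁺: group 9, so d-count = 9 − 2 = 7.
Configuration: t₂g⁶ eg¹.
The orbital stabilization is -1.8Δo = -1.8 × 29170 = -52506 cm⁻¹.
Pairing penalty: 3 pairs vs 2 in the high-spin reference → 1 extra × P = 22820 cm⁻¹.
Overall CFSE = -52506 + 22820 = -29686 cm⁻¹.

-29686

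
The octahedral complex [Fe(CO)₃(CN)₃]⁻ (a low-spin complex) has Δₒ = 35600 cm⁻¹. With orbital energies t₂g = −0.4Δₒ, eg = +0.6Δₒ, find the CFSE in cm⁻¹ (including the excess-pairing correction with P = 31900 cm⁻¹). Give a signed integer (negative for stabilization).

Ligand charges: 3×(+0) from CO and 3×(-1) from CN⁻ sum to -3; with overall charge -1, Fe is +2.
Group 8 minus oxidation state +2 gives a d⁶ configuration for Fe²⁺.
The d⁶ electrons fill as t₂g⁶ eg⁰.
CFSE(orbital) = 6×(-0.4Δₒ) + 0×(0.6Δₒ) = -2.4Δₒ; with Δₒ = 35600 cm⁻¹ that is -85440 cm⁻¹.
High-spin d⁶ would be t₂g⁴ eg² with 1 pair; low-spin has 3, so 2 excess pairs cost +2P = +63800 cm⁻¹.
Overall CFSE = -85440 + 63800 = -21640 cm⁻¹.

-21640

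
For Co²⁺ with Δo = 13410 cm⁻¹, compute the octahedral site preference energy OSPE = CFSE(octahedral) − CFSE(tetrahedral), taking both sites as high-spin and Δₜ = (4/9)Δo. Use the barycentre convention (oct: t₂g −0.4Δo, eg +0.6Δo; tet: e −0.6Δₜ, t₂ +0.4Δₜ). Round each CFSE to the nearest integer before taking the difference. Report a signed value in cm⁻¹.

-3576

Co is in group 9, so Co²⁺ is d⁷ (9 − 2 = 7).
Octahedral (high-spin): t2g^5 e_g^2, CFSE = 5(−0.4) + 2(+0.6) = -0.8Δo = -0.8 × 13410 = -10728 cm⁻¹.
Tetrahedral: e^4 t2^3, CFSE = 4(−0.6) + 3(+0.4) = -1.2Δₜ = -1.2 × (4/9) × 13410 = -7152 cm⁻¹.
OSPE = CFSE(oct) − CFSE(tet) = -10728 − (-7152) = -3576 cm⁻¹.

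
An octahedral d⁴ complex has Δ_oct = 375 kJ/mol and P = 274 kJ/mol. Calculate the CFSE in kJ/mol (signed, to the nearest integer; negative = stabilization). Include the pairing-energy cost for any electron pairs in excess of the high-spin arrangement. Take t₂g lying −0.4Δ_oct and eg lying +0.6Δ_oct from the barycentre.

Here Δ_oct > P (375 > 274), so the low-spin state is favoured.
Filling d⁴ accordingly: t₂g⁴ eg⁰.
Orbital CFSE = -1.6Δ_oct = -1.6 × 375 = -600 kJ/mol.
Excess pairs vs high-spin: 1 − 0 = 1; pairing cost = +274 kJ/mol.
Net CFSE = -600 + 274 = -326 kJ/mol.

-326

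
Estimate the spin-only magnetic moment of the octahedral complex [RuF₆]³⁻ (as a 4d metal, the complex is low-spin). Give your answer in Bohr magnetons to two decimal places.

1.73 Bohr magnetons

Each F⁻ contributes -1; 6 × (-1) = -6. With overall charge -3, Ru is in the +3 oxidation state.
Group 8 minus oxidation state +3 gives a d⁵ configuration for Ru³⁺.
Configuration: t2g^5 e_g^0 → 1 unpaired electron.
μ(spin-only) = √[1(1+2)] = √3 ≈ 1.73 Bohr magnetons.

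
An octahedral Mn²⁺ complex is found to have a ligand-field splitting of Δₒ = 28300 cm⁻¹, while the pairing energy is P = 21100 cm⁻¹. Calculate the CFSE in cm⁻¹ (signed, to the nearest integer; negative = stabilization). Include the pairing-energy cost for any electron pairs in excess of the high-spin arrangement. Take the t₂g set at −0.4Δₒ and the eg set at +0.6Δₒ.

-14400

Mn sits in group 7; removing 2 electrons leaves Mn²⁺ with 7 − 2 = 5 d electrons.
Since Δₒ = 28300 cm⁻¹ > P = 21100 cm⁻¹, the complex adopts the low-spin configuration.
Filling d⁵ accordingly: t₂g⁵ eg⁰.
Orbital CFSE = -2.0Δₒ = -2.0 × 28300 = -56600 cm⁻¹.
Excess pairs vs high-spin: 2 − 0 = 2; pairing cost = +42200 cm⁻¹.
Net CFSE = -56600 + 42200 = -14400 cm⁻¹.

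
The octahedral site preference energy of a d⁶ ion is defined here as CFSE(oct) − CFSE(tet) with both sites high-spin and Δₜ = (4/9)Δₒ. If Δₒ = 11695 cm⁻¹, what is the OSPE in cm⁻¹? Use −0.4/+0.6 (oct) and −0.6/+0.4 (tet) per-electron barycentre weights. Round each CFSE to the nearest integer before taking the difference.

-1559

Octahedral high-spin t₂g⁴ eg²: CFSE = -0.4 × 11695 = -4678 cm⁻¹.
Tetrahedral: e³ t₂³, CFSE = 3(−0.6) + 3(+0.4) = -0.6Δₜ = -0.6 × (4/9) × 11695 = -3119 cm⁻¹.
Subtracting, OSPE = -4678 − (-3119) = -1559 cm⁻¹.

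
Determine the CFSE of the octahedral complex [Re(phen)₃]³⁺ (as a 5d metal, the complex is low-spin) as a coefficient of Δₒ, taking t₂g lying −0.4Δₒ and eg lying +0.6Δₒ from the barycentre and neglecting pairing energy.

-1.6 Δₒ

phen is neutral, so the +3 overall charge sits on Re: oxidation state +3.
Re sits in group 7; removing 3 electrons leaves Re³⁺ with 7 − 3 = 4 d electrons.
Configuration: t₂g⁴ eg⁰.
CFSE = 4(-0.4Δₒ) + 0(0.6Δₒ) = -1.6Δₒ + 0.0Δₒ = -1.6Δₒ.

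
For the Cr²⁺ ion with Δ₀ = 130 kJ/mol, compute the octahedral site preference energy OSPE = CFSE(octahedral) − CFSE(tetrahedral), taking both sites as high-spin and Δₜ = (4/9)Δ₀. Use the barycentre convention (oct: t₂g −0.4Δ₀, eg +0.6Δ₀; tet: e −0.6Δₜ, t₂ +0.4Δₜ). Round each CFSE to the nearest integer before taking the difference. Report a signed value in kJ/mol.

Cr²⁺: group 6, so d-count = 6 − 2 = 4.
In an octahedral site d⁴ (HS) is t2g^3 e_g^1, giving CFSE(oct) = -0.6Δ₀ = -78 kJ/mol.
In a tetrahedral site the filling is e^2 t2^2: CFSE(tet) = -0.4Δₜ = -0.4 × (4/9)(130) = -23 kJ/mol.
OSPE = -78 − (-23) = -55 kJ/mol.

-55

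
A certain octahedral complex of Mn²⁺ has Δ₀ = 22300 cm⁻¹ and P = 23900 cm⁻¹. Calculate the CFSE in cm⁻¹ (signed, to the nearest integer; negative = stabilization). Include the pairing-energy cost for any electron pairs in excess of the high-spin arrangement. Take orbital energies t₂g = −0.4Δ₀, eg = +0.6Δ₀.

Group 7 minus oxidation state +2 gives a d⁵ configuration for Mn²⁺.
Δ₀ < P, so pairing is avoided: the ground state is high-spin.
That gives t₂g³ eg².
Orbital CFSE = 0.0Δ₀ = 0.0 × 22300 = 0 cm⁻¹.
High-spin has no excess pairs, so no pairing correction applies.

0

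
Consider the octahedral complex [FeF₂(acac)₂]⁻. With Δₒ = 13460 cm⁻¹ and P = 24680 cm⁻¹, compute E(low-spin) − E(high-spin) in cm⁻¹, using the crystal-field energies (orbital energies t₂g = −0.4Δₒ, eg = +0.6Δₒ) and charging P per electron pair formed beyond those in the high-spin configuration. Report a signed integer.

Ligand charges: 2×(-1) from F⁻ and 2×(-1) from acac⁻ sum to -4; with overall charge -1, Fe is +3.
Fe is in group 8, so Fe³⁺ is d⁵ (8 − 3 = 5).
High-spin d⁵ fills as t₂g³ eg² with CFSE 3(−0.4) + 2(+0.6) = 0.0Δₒ = 0 cm⁻¹.
For low-spin the configuration is t₂g⁵ eg⁰: orbital energy -2.0 × 13460 = -26920 cm⁻¹, and 2 additional pairs relative to high-spin add 49360 cm⁻¹, giving 22440 cm⁻¹.
E(LS) − E(HS) = 22440 − (0) = 22440 cm⁻¹.

22440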